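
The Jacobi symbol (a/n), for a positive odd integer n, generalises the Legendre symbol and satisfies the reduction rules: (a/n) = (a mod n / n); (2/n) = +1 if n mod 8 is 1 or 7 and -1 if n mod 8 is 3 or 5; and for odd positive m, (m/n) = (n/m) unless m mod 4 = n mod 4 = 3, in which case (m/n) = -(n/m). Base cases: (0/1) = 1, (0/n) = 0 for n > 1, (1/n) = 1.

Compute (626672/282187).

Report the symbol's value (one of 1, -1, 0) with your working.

(626672/282187): 626672 mod 282187 = 62298, so (626672/282187) = (62298/282187)
factor out 2^1: 62298 = 2^1·31149; with 282187 mod 8 = 3, (2/282187) = -1; sign now -1; continue with (31149/282187)
flip (31149/282187) -> (282187/31149): both odd, 31149 mod 4 = 1, 282187 mod 4 = 3, so the flip contributes +1; sign now -1
(282187/31149): 282187 mod 31149 = 1846, so (282187/31149) = (1846/31149)
factor out 2^1: 1846 = 2^1·923; with 31149 mod 8 = 5, (2/31149) = -1; sign now +1; continue with (923/31149)
flip (923/31149) -> (31149/923): both odd, 923 mod 4 = 3, 31149 mod 4 = 1, so the flip contributes +1; sign now +1
(31149/923): 31149 mod 923 = 690, so (31149/923) = (690/923)
factor out 2^1: 690 = 2^1·345; with 923 mod 8 = 3, (2/923) = -1; sign now -1; continue with (345/923)
flip (345/923) -> (923/345): both odd, 345 mod 4 = 1, 923 mod 4 = 3, so the flip contributes +1; sign now -1
(923/345): 923 mod 345 = 233, so (923/345) = (233/345)
flip (233/345) -> (345/233): both odd, 233 mod 4 = 1, 345 mod 4 = 1, so the flip contributes +1; sign now -1
(345/233): 345 mod 233 = 112, so (345/233) = (112/233)
factor out 2^4: 112 = 2^4·7; with 233 mod 8 = 1, (2/233) = +1; sign now -1; continue with (7/233)
flip (7/233) -> (233/7): both odd, 7 mod 4 = 3, 233 mod 4 = 1, so the flip contributes +1; sign now -1
(233/7): 233 mod 7 = 2, so (233/7) = (2/7)
factor out 2^1: 2 = 2^1·1; with 7 mod 8 = 7, (2/7) = +1; sign now -1; continue with (1/7)
reached (1/7) = 1, so the symbol is -1

-1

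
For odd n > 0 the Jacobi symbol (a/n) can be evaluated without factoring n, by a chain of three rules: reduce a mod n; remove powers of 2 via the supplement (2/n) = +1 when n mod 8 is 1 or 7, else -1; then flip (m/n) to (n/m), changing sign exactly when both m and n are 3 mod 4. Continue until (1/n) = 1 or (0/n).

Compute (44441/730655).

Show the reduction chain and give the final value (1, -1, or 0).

1

reciprocity: (44441/730655) = +1·(730655/44441) since 44441 mod 4 = 1, 730655 mod 4 = 3; sign now +1
(730655/44441) = (19599/44441)   [reduce mod 44441]
reciprocity: (19599/44441) = +1·(44441/19599) since 19599 mod 4 = 3, 44441 mod 4 = 1; sign now +1
(44441/19599) = (5243/19599)   [reduce mod 19599]
reciprocity: (5243/19599) = -1·(19599/5243) since 5243 mod 4 = 3, 19599 mod 4 = 3; sign now -1
(19599/5243) = (3870/5243)   [reduce mod 5243]
3870 = 2^1·1935; (2/5243) = -1 since 5243 mod 8 = 3, so (3870/5243) = (-1)^1·(1935/5243); sign now +1
reciprocity: (1935/5243) = -1·(5243/1935) since 1935 mod 4 = 3, 5243 mod 4 = 3; sign now -1
(5243/1935) = (1373/1935)   [reduce mod 1935]
reciprocity: (1373/1935) = +1·(1935/1373) since 1373 mod 4 = 1, 1935 mod 4 = 3; sign now -1
(1935/1373) = (562/1373)   [reduce mod 1373]
562 = 2^1·281; (2/1373) = -1 since 1373 mod 8 = 5, so (562/1373) = (-1)^1·(281/1373); sign now +1
reciprocity: (281/1373) = +1·(1373/281) since 281 mod 4 = 1, 1373 mod 4 = 1; sign now +1
(1373/281) = (249/281)   [reduce mod 281]
reciprocity: (249/281) = +1·(281/249) since 249 mod 4 = 1, 281 mod 4 = 1; sign now +1
(281/249) = (32/249)   [reduce mod 249]
32 = 2^5·1; (2/249) = +1 since 249 mod 8 = 1, so (32/249) = (+1)^5·(1/249); sign now +1
(1/249) = 1; final value = sign = +1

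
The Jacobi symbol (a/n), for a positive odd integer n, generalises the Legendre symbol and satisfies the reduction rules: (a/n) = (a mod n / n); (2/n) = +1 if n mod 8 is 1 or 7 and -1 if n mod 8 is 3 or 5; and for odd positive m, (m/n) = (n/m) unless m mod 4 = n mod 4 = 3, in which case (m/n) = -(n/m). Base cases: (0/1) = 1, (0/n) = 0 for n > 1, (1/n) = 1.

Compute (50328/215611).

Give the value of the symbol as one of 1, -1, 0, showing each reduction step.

50328 = 2^3·6291; (2/215611) = -1 since 215611 mod 8 = 3, so (50328/215611) = (-1)^3·(6291/215611); sign now -1
reciprocity: (6291/215611) = -1·(215611/6291) since 6291 mod 4 = 3, 215611 mod 4 = 3; sign now +1
(215611/6291) = (1717/6291)   [reduce mod 6291]
reciprocity: (1717/6291) = +1·(6291/1717) since 1717 mod 4 = 1, 6291 mod 4 = 3; sign now +1
(6291/1717) = (1140/1717)   [reduce mod 1717]
1140 = 2^2·285; (2/1717) = -1 since 1717 mod 8 = 5, so (1140/1717) = (-1)^2·(285/1717); sign now +1
reciprocity: (285/1717) = +1·(1717/285) since 285 mod 4 = 1, 1717 mod 4 = 1; sign now +1
(1717/285) = (7/285)   [reduce mod 285]
reciprocity: (7/285) = +1·(285/7) since 7 mod 4 = 3, 285 mod 4 = 1; sign now +1
(285/7) = (5/7)   [reduce mod 7]
reciprocity: (5/7) = +1·(7/5) since 5 mod 4 = 1, 7 mod 4 = 3; sign now +1
(7/5) = (2/5)   [reduce mod 5]
2 = 2^1·1; (2/5) = -1 since 5 mod 8 = 5, so (2/5) = (-1)^1·(1/5); sign now -1
(1/5) = 1; final value = sign = -1

-1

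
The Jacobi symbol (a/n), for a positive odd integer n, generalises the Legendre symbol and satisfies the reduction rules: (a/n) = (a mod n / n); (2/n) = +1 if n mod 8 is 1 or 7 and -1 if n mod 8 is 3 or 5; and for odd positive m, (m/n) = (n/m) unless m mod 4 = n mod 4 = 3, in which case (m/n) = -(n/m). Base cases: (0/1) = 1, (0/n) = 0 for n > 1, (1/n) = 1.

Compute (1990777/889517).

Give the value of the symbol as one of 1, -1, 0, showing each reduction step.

-1

(1990777/889517) = (211743/889517)   [reduce mod 889517]
reciprocity: (211743/889517) = +1·(889517/211743) since 211743 mod 4 = 3, 889517 mod 4 = 1; sign now +1
(889517/211743) = (42545/211743)   [reduce mod 211743]
reciprocity: (42545/211743) = +1·(211743/42545) since 42545 mod 4 = 1, 211743 mod 4 = 3; sign now +1
(211743/42545) = (41563/42545)   [reduce mod 42545]
reciprocity: (41563/42545) = +1·(42545/41563) since 41563 mod 4 = 3, 42545 mod 4 = 1; sign now +1
(42545/41563) = (982/41563)   [reduce mod 41563]
982 = 2^1·491; (2/41563) = -1 since 41563 mod 8 = 3, so (982/41563) = (-1)^1·(491/41563); sign now -1
reciprocity: (491/41563) = -1·(41563/491) since 491 mod 4 = 3, 41563 mod 4 = 3; sign now +1
(41563/491) = (319/491)   [reduce mod 491]
reciprocity: (319/491) = -1·(491/319) since 319 mod 4 = 3, 491 mod 4 = 3; sign now -1
(491/319) = (172/319)   [reduce mod 319]
172 = 2^2·43; (2/319) = +1 since 319 mod 8 = 7, so (172/319) = (+1)^2·(43/319); sign now -1
reciprocity: (43/319) = -1·(319/43) since 43 mod 4 = 3, 319 mod 4 = 3; sign now +1
(319/43) = (18/43)   [reduce mod 43]
18 = 2^1·9; (2/43) = -1 since 43 mod 8 = 3, so (18/43) = (-1)^1·(9/43); sign now -1
reciprocity: (9/43) = +1·(43/9) since 9 mod 4 = 1, 43 mod 4 = 3; sign now -1
(43/9) = (7/9)   [reduce mod 9]
reciprocity: (7/9) = +1·(9/7) since 7 mod 4 = 3, 9 mod 4 = 1; sign now -1
(9/7) = (2/7)   [reduce mod 7]
2 = 2^1·1; (2/7) = +1 since 7 mod 8 = 7, so (2/7) = (+1)^1·(1/7); sign now -1
(1/7) = 1; final value = sign = -1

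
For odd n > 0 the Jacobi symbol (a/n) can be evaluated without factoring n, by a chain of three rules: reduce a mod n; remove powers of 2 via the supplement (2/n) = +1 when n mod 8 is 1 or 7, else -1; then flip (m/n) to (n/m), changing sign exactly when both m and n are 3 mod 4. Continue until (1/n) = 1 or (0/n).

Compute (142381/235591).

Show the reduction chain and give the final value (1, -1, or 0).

flip (142381/235591) -> (235591/142381): both odd, 142381 mod 4 = 1, 235591 mod 4 = 3, so the flip contributes +1; sign now +1
(235591/142381): 235591 mod 142381 = 93210, so (235591/142381) = (93210/142381)
factor out 2^1: 93210 = 2^1·46605; with 142381 mod 8 = 5, (2/142381) = -1; sign now -1; continue with (46605/142381)
flip (46605/142381) -> (142381/46605): both odd, 46605 mod 4 = 1, 142381 mod 4 = 1, so the flip contributes +1; sign now -1
(142381/46605): 142381 mod 46605 = 2566, so (142381/46605) = (2566/46605)
factor out 2^1: 2566 = 2^1·1283; with 46605 mod 8 = 5, (2/46605) = -1; sign now +1; continue with (1283/46605)
flip (1283/46605) -> (46605/1283): both odd, 1283 mod 4 = 3, 46605 mod 4 = 1, so the flip contributes +1; sign now +1
(46605/1283): 46605 mod 1283 = 417, so (46605/1283) = (417/1283)
flip (417/1283) -> (1283/417): both odd, 417 mod 4 = 1, 1283 mod 4 = 3, so the flip contributes +1; sign now +1
(1283/417): 1283 mod 417 = 32, so (1283/417) = (32/417)
factor out 2^5: 32 = 2^5·1; with 417 mod 8 = 1, (2/417) = +1; sign now +1; continue with (1/417)
reached (1/417) = 1, so the symbol is +1

1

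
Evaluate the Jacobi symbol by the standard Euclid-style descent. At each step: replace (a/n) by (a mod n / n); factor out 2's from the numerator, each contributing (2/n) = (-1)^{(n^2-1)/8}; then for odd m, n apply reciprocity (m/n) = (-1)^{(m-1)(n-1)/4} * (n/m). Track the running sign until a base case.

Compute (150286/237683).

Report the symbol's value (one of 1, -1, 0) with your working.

-1

factor out 2^1: 150286 = 2^1·75143; with 237683 mod 8 = 3, (2/237683) = -1; sign now -1; continue with (75143/237683)
flip (75143/237683) -> (237683/75143): both odd, 75143 mod 4 = 3, 237683 mod 4 = 3, so the flip contributes -1; sign now +1
(237683/75143): 237683 mod 75143 = 12254, so (237683/75143) = (12254/75143)
factor out 2^1: 12254 = 2^1·6127; with 75143 mod 8 = 7, (2/75143) = +1; sign now +1; continue with (6127/75143)
flip (6127/75143) -> (75143/6127): both odd, 6127 mod 4 = 3, 75143 mod 4 = 3, so the flip contributes -1; sign now -1
(75143/6127): 75143 mod 6127 = 1619, so (75143/6127) = (1619/6127)
flip (1619/6127) -> (6127/1619): both odd, 1619 mod 4 = 3, 6127 mod 4 = 3, so the flip contributes -1; sign now +1
(6127/1619): 6127 mod 1619 = 1270, so (6127/1619) = (1270/1619)
factor out 2^1: 1270 = 2^1·635; with 1619 mod 8 = 3, (2/1619) = -1; sign now -1; continue with (635/1619)
flip (635/1619) -> (1619/635): both odd, 635 mod 4 = 3, 1619 mod 4 = 3, so the flip contributes -1; sign now +1
(1619/635): 1619 mod 635 = 349, so (1619/635) = (349/635)
flip (349/635) -> (635/349): both odd, 349 mod 4 = 1, 635 mod 4 = 3, so the flip contributes +1; sign now +1
(635/349): 635 mod 349 = 286, so (635/349) = (286/349)
factor out 2^1: 286 = 2^1·143; with 349 mod 8 = 5, (2/349) = -1; sign now -1; continue with (143/349)
flip (143/349) -> (349/143): both odd, 143 mod 4 = 3, 349 mod 4 = 1, so the flip contributes +1; sign now -1
(349/143): 349 mod 143 = 63, so (349/143) = (63/143)
flip (63/143) -> (143/63): both odd, 63 mod 4 = 3, 143 mod 4 = 3, so the flip contributes -1; sign now +1
(143/63): 143 mod 63 = 17, so (143/63) = (17/63)
flip (17/63) -> (63/17): both odd, 17 mod 4 = 1, 63 mod 4 = 3, so the flip contributes +1; sign now +1
(63/17): 63 mod 17 = 12, so (63/17) = (12/17)
factor out 2^2: 12 = 2^2·3; with 17 mod 8 = 1, (2/17) = +1; sign now +1; continue with (3/17)
flip (3/17) -> (17/3): both odd, 3 mod 4 = 3, 17 mod 4 = 1, so the flip contributes +1; sign now +1
(17/3): 17 mod 3 = 2, so (17/3) = (2/3)
factor out 2^1: 2 = 2^1·1; with 3 mod 8 = 3, (2/3) = -1; sign now -1; continue with (1/3)
reached (1/3) = 1, so the symbol is -1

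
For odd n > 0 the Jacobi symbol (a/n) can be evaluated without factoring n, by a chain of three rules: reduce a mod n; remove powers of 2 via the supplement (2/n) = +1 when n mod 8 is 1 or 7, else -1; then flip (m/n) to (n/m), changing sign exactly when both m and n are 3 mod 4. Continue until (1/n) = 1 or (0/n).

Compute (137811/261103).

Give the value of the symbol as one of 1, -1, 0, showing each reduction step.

1

reciprocity: (137811/261103) = -1·(261103/137811) since 137811 mod 4 = 3, 261103 mod 4 = 3; sign now -1
(261103/137811) = (123292/137811)   [reduce mod 137811]
123292 = 2^2·30823; (2/137811) = -1 since 137811 mod 8 = 3, so (123292/137811) = (-1)^2·(30823/137811); sign now -1
reciprocity: (30823/137811) = -1·(137811/30823) since 30823 mod 4 = 3, 137811 mod 4 = 3; sign now +1
(137811/30823) = (14519/30823)   [reduce mod 30823]
reciprocity: (14519/30823) = -1·(30823/14519) since 14519 mod 4 = 3, 30823 mod 4 = 3; sign now -1
(30823/14519) = (1785/14519)   [reduce mod 14519]
reciprocity: (1785/14519) = +1·(14519/1785) since 1785 mod 4 = 1, 14519 mod 4 = 3; sign now -1
(14519/1785) = (239/1785)   [reduce mod 1785]
reciprocity: (239/1785) = +1·(1785/239) since 239 mod 4 = 3, 1785 mod 4 = 1; sign now -1
(1785/239) = (112/239)   [reduce mod 239]
112 = 2^4·7; (2/239) = +1 since 239 mod 8 = 7, so (112/239) = (+1)^4·(7/239); sign now -1
reciprocity: (7/239) = -1·(239/7) since 7 mod 4 = 3, 239 mod 4 = 3; sign now +1
(239/7) = (1/7)   [reduce mod 7]
(1/7) = 1; final value = sign = +1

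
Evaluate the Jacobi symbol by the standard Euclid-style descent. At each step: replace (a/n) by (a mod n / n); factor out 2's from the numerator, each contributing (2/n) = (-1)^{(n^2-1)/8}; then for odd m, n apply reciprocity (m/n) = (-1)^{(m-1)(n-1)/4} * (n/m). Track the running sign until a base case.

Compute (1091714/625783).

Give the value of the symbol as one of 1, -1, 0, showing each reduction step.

-1

(1091714/625783): 1091714 mod 625783 = 465931, so (1091714/625783) = (465931/625783)
flip (465931/625783) -> (625783/465931): both odd, 465931 mod 4 = 3, 625783 mod 4 = 3, so the flip contributes -1; sign now -1
(625783/465931): 625783 mod 465931 = 159852, so (625783/465931) = (159852/465931)
factor out 2^2: 159852 = 2^2·39963; with 465931 mod 8 = 3, (2/465931) = -1; sign now -1; continue with (39963/465931)
flip (39963/465931) -> (465931/39963): both odd, 39963 mod 4 = 3, 465931 mod 4 = 3, so the flip contributes -1; sign now +1
(465931/39963): 465931 mod 39963 = 26338, so (465931/39963) = (26338/39963)
factor out 2^1: 26338 = 2^1·13169; with 39963 mod 8 = 3, (2/39963) = -1; sign now -1; continue with (13169/39963)
flip (13169/39963) -> (39963/13169): both odd, 13169 mod 4 = 1, 39963 mod 4 = 3, so the flip contributes +1; sign now -1
(39963/13169): 39963 mod 13169 = 456, so (39963/13169) = (456/13169)
factor out 2^3: 456 = 2^3·57; with 13169 mod 8 = 1, (2/13169) = +1; sign now -1; continue with (57/13169)
flip (57/13169) -> (13169/57): both odd, 57 mod 4 = 1, 13169 mod 4 = 1, so the flip contributes +1; sign now -1
(13169/57): 13169 mod 57 = 2, so (13169/57) = (2/57)
factor out 2^1: 2 = 2^1·1; with 57 mod 8 = 1, (2/57) = +1; sign now -1; continue with (1/57)
reached (1/57) = 1, so the symbol is -1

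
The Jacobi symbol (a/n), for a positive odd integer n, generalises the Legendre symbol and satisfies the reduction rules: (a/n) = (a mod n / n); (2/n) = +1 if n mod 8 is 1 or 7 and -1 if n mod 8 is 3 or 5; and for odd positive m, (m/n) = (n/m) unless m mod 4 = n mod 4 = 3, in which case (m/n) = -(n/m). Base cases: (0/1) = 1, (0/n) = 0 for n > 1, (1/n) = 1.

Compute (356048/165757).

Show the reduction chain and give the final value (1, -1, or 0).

(356048/165757) = (24534/165757)   [reduce mod 165757]
24534 = 2^1·12267; (2/165757) = -1 since 165757 mod 8 = 5, so (24534/165757) = (-1)^1·(12267/165757); sign now -1
reciprocity: (12267/165757) = +1·(165757/12267) since 12267 mod 4 = 3, 165757 mod 4 = 1; sign now -1
(165757/12267) = (6286/12267)   [reduce mod 12267]
6286 = 2^1·3143; (2/12267) = -1 since 12267 mod 8 = 3, so (6286/12267) = (-1)^1·(3143/12267); sign now +1
reciprocity: (3143/12267) = -1·(12267/3143) since 3143 mod 4 = 3, 12267 mod 4 = 3; sign now -1
(12267/3143) = (2838/3143)   [reduce mod 3143]
2838 = 2^1·1419; (2/3143) = +1 since 3143 mod 8 = 7, so (2838/3143) = (+1)^1·(1419/3143); sign now -1
reciprocity: (1419/3143) = -1·(3143/1419) since 1419 mod 4 = 3, 3143 mod 4 = 3; sign now +1
(3143/1419) = (305/1419)   [reduce mod 1419]
reciprocity: (305/1419) = +1·(1419/305) since 305 mod 4 = 1, 1419 mod 4 = 3; sign now +1
(1419/305) = (199/305)   [reduce mod 305]
reciprocity: (199/305) = +1·(305/199) since 199 mod 4 = 3, 305 mod 4 = 1; sign now +1
(305/199) = (106/199)   [reduce mod 199]
106 = 2^1·53; (2/199) = +1 since 199 mod 8 = 7, so (106/199) = (+1)^1·(53/199); sign now +1
reciprocity: (53/199) = +1·(199/53) since 53 mod 4 = 1, 199 mod 4 = 3; sign now +1
(199/53) = (40/53)   [reduce mod 53]
40 = 2^3·5; (2/53) = -1 since 53 mod 8 = 5, so (40/53) = (-1)^3·(5/53); sign now -1
reciprocity: (5/53) = +1·(53/5) since 5 mod 4 = 1, 53 mod 4 = 1; sign now -1
(53/5) = (3/5)   [reduce mod 5]
reciprocity: (3/5) = +1·(5/3) since 3 mod 4 = 3, 5 mod 4 = 1; sign now -1
(5/3) = (2/3)   [reduce mod 3]
2 = 2^1·1; (2/3) = -1 since 3 mod 8 = 3, so (2/3) = (-1)^1·(1/3); sign now +1
(1/3) = 1; final value = sign = +1

1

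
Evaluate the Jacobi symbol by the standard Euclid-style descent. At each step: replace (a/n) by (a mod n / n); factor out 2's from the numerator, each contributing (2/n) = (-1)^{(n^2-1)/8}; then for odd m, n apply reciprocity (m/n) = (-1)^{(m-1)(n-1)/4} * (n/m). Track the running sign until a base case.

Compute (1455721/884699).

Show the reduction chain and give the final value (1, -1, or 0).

1

(1455721/884699): 1455721 mod 884699 = 571022, so (1455721/884699) = (571022/884699)
factor out 2^1: 571022 = 2^1·285511; with 884699 mod 8 = 3, (2/884699) = -1; sign now -1; continue with (285511/884699)
flip (285511/884699) -> (884699/285511): both odd, 285511 mod 4 = 3, 884699 mod 4 = 3, so the flip contributes -1; sign now +1
(884699/285511): 884699 mod 285511 = 28166, so (884699/285511) = (28166/285511)
factor out 2^1: 28166 = 2^1·14083; with 285511 mod 8 = 7, (2/285511) = +1; sign now +1; continue with (14083/285511)
flip (14083/285511) -> (285511/14083): both odd, 14083 mod 4 = 3, 285511 mod 4 = 3, so the flip contributes -1; sign now -1
(285511/14083): 285511 mod 14083 = 3851, so (285511/14083) = (3851/14083)
flip (3851/14083) -> (14083/3851): both odd, 3851 mod 4 = 3, 14083 mod 4 = 3, so the flip contributes -1; sign now +1
(14083/3851): 14083 mod 3851 = 2530, so (14083/3851) = (2530/3851)
factor out 2^1: 2530 = 2^1·1265; with 3851 mod 8 = 3, (2/3851) = -1; sign now -1; continue with (1265/3851)
flip (1265/3851) -> (3851/1265): both odd, 1265 mod 4 = 1, 3851 mod 4 = 3, so the flip contributes +1; sign now -1
(3851/1265): 3851 mod 1265 = 56, so (3851/1265) = (56/1265)
factor out 2^3: 56 = 2^3·7; with 1265 mod 8 = 1, (2/1265) = +1; sign now -1; continue with (7/1265)
flip (7/1265) -> (1265/7): both odd, 7 mod 4 = 3, 1265 mod 4 = 1, so the flip contributes +1; sign now -1
(1265/7): 1265 mod 7 = 5, so (1265/7) = (5/7)
flip (5/7) -> (7/5): both odd, 5 mod 4 = 1, 7 mod 4 = 3, so the flip contributes +1; sign now -1
(7/5): 7 mod 5 = 2, so (7/5) = (2/5)
factor out 2^1: 2 = 2^1·1; with 5 mod 8 = 5, (2/5) = -1; sign now +1; continue with (1/5)
reached (1/5) = 1, so the symbol is +1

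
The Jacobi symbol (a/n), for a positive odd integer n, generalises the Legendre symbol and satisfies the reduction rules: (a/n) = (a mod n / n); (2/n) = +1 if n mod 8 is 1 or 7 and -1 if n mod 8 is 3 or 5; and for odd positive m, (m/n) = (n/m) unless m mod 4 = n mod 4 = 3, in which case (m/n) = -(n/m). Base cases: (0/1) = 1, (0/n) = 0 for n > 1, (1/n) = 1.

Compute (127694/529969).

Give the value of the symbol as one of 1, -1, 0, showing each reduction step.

1

127694 = 2^1·63847; (2/529969) = +1 since 529969 mod 8 = 1, so (127694/529969) = (+1)^1·(63847/529969); sign now +1
reciprocity: (63847/529969) = +1·(529969/63847) since 63847 mod 4 = 3, 529969 mod 4 = 1; sign now +1
(529969/63847) = (19193/63847)   [reduce mod 63847]
reciprocity: (19193/63847) = +1·(63847/19193) since 19193 mod 4 = 1, 63847 mod 4 = 3; sign now +1
(63847/19193) = (6268/19193)   [reduce mod 19193]
6268 = 2^2·1567; (2/19193) = +1 since 19193 mod 8 = 1, so (6268/19193) = (+1)^2·(1567/19193); sign now +1
reciprocity: (1567/19193) = +1·(19193/1567) since 1567 mod 4 = 3, 19193 mod 4 = 1; sign now +1
(19193/1567) = (389/1567)   [reduce mod 1567]
reciprocity: (389/1567) = +1·(1567/389) since 389 mod 4 = 1, 1567 mod 4 = 3; sign now +1
(1567/389) = (11/389)   [reduce mod 389]
reciprocity: (11/389) = +1·(389/11) since 11 mod 4 = 3, 389 mod 4 = 1; sign now +1
(389/11) = (4/11)   [reduce mod 11]
4 = 2^2·1; (2/11) = -1 since 11 mod 8 = 3, so (4/11) = (-1)^2·(1/11); sign now +1
(1/11) = 1; final value = sign = +1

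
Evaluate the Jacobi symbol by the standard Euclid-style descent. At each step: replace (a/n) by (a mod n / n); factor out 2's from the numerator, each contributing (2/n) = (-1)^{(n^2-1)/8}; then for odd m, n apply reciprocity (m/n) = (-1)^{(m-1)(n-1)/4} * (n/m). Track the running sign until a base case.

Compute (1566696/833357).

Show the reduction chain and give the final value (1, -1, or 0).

(1566696/833357) = (733339/833357)   [reduce mod 833357]
reciprocity: (733339/833357) = +1·(833357/733339) since 733339 mod 4 = 3, 833357 mod 4 = 1; sign now +1
(833357/733339) = (100018/733339)   [reduce mod 733339]
100018 = 2^1·50009; (2/733339) = -1 since 733339 mod 8 = 3, so (100018/733339) = (-1)^1·(50009/733339); sign now -1
reciprocity: (50009/733339) = +1·(733339/50009) since 50009 mod 4 = 1, 733339 mod 4 = 3; sign now -1
(733339/50009) = (33213/50009)   [reduce mod 50009]
reciprocity: (33213/50009) = +1·(50009/33213) since 33213 mod 4 = 1, 50009 mod 4 = 1; sign now -1
(50009/33213) = (16796/33213)   [reduce mod 33213]
16796 = 2^2·4199; (2/33213) = -1 since 33213 mod 8 = 5, so (16796/33213) = (-1)^2·(4199/33213); sign now -1
reciprocity: (4199/33213) = +1·(33213/4199) since 4199 mod 4 = 3, 33213 mod 4 = 1; sign now -1
(33213/4199) = (3820/4199)   [reduce mod 4199]
3820 = 2^2·955; (2/4199) = +1 since 4199 mod 8 = 7, so (3820/4199) = (+1)^2·(955/4199); sign now -1
reciprocity: (955/4199) = -1·(4199/955) since 955 mod 4 = 3, 4199 mod 4 = 3; sign now +1
(4199/955) = (379/955)   [reduce mod 955]
reciprocity: (379/955) = -1·(955/379) since 379 mod 4 = 3, 955 mod 4 = 3; sign now -1
(955/379) = (197/379)   [reduce mod 379]
reciprocity: (197/379) = +1·(379/197) since 197 mod 4 = 1, 379 mod 4 = 3; sign now -1
(379/197) = (182/197)   [reduce mod 197]
182 = 2^1·91; (2/197) = -1 since 197 mod 8 = 5, so (182/197) = (-1)^1·(91/197); sign now +1
reciprocity: (91/197) = +1·(197/91) since 91 mod 4 = 3, 197 mod 4 = 1; sign now +1
(197/91) = (15/91)   [reduce mod 91]
reciprocity: (15/91) = -1·(91/15) since 15 mod 4 = 3, 91 mod 4 = 3; sign now -1
(91/15) = (1/15)   [reduce mod 15]
(1/15) = 1; final value = sign = -1

-1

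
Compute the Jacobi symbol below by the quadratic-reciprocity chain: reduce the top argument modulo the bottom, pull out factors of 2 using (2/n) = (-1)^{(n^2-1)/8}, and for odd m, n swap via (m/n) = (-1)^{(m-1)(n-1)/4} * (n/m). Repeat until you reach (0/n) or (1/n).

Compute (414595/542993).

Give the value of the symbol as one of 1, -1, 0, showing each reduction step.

-1

reciprocity: (414595/542993) = +1·(542993/414595) since 414595 mod 4 = 3, 542993 mod 4 = 1; sign now +1
(542993/414595) = (128398/414595)   [reduce mod 414595]
128398 = 2^1·64199; (2/414595) = -1 since 414595 mod 8 = 3, so (128398/414595) = (-1)^1·(64199/414595); sign now -1
reciprocity: (64199/414595) = -1·(414595/64199) since 64199 mod 4 = 3, 414595 mod 4 = 3; sign now +1
(414595/64199) = (29401/64199)   [reduce mod 64199]
reciprocity: (29401/64199) = +1·(64199/29401) since 29401 mod 4 = 1, 64199 mod 4 = 3; sign now +1
(64199/29401) = (5397/29401)   [reduce mod 29401]
reciprocity: (5397/29401) = +1·(29401/5397) since 5397 mod 4 = 1, 29401 mod 4 = 1; sign now +1
(29401/5397) = (2416/5397)   [reduce mod 5397]
2416 = 2^4·151; (2/5397) = -1 since 5397 mod 8 = 5, so (2416/5397) = (-1)^4·(151/5397); sign now +1
reciprocity: (151/5397) = +1·(5397/151) since 151 mod 4 = 3, 5397 mod 4 = 1; sign now +1
(5397/151) = (112/151)   [reduce mod 151]
112 = 2^4·7; (2/151) = +1 since 151 mod 8 = 7, so (112/151) = (+1)^4·(7/151); sign now +1
reciprocity: (7/151) = -1·(151/7) since 7 mod 4 = 3, 151 mod 4 = 3; sign now -1
(151/7) = (4/7)   [reduce mod 7]
4 = 2^2·1; (2/7) = +1 since 7 mod 8 = 7, so (4/7) = (+1)^2·(1/7); sign now -1
(1/7) = 1; final value = sign = -1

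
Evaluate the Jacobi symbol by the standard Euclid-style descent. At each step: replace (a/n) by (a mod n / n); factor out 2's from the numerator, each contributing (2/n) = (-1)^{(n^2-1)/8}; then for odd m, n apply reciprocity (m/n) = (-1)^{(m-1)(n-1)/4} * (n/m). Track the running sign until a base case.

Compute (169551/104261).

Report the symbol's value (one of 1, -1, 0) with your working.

1

(169551/104261): 169551 mod 104261 = 65290, so (169551/104261) = (65290/104261)
factor out 2^1: 65290 = 2^1·32645; with 104261 mod 8 = 5, (2/104261) = -1; sign now -1; continue with (32645/104261)
flip (32645/104261) -> (104261/32645): both odd, 32645 mod 4 = 1, 104261 mod 4 = 1, so the flip contributes +1; sign now -1
(104261/32645): 104261 mod 32645 = 6326, so (104261/32645) = (6326/32645)
factor out 2^1: 6326 = 2^1·3163; with 32645 mod 8 = 5, (2/32645) = -1; sign now +1; continue with (3163/32645)
flip (3163/32645) -> (32645/3163): both odd, 3163 mod 4 = 3, 32645 mod 4 = 1, so the flip contributes +1; sign now +1
(32645/3163): 32645 mod 3163 = 1015, so (32645/3163) = (1015/3163)
flip (1015/3163) -> (3163/1015): both odd, 1015 mod 4 = 3, 3163 mod 4 = 3, so the flip contributes -1; sign now -1
(3163/1015): 3163 mod 1015 = 118, so (3163/1015) = (118/1015)
factor out 2^1: 118 = 2^1·59; with 1015 mod 8 = 7, (2/1015) = +1; sign now -1; continue with (59/1015)
flip (59/1015) -> (1015/59): both odd, 59 mod 4 = 3, 1015 mod 4 = 3, so the flip contributes -1; sign now +1
(1015/59): 1015 mod 59 = 12, so (1015/59) = (12/59)
factor out 2^2: 12 = 2^2·3; with 59 mod 8 = 3, (2/59) = -1; sign now +1; continue with (3/59)
flip (3/59) -> (59/3): both odd, 3 mod 4 = 3, 59 mod 4 = 3, so the flip contributes -1; sign now -1
(59/3): 59 mod 3 = 2, so (59/3) = (2/3)
factor out 2^1: 2 = 2^1·1; with 3 mod 8 = 3, (2/3) = -1; sign now +1; continue with (1/3)
reached (1/3) = 1, so the symbol is +1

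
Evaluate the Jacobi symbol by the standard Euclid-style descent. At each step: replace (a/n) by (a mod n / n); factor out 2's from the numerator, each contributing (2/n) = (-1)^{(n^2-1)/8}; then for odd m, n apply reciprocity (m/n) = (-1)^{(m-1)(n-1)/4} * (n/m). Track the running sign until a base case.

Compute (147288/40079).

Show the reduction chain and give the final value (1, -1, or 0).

(147288/40079): 147288 mod 40079 = 27051, so (147288/40079) = (27051/40079)
flip (27051/40079) -> (40079/27051): both odd, 27051 mod 4 = 3, 40079 mod 4 = 3, so the flip contributes -1; sign now -1
(40079/27051): 40079 mod 27051 = 13028, so (40079/27051) = (13028/27051)
factor out 2^2: 13028 = 2^2·3257; with 27051 mod 8 = 3, (2/27051) = -1; sign now -1; continue with (3257/27051)
flip (3257/27051) -> (27051/3257): both odd, 3257 mod 4 = 1, 27051 mod 4 = 3, so the flip contributes +1; sign now -1
(27051/3257): 27051 mod 3257 = 995, so (27051/3257) = (995/3257)
flip (995/3257) -> (3257/995): both odd, 995 mod 4 = 3, 3257 mod 4 = 1, so the flip contributes +1; sign now -1
(3257/995): 3257 mod 995 = 272, so (3257/995) = (272/995)
factor out 2^4: 272 = 2^4·17; with 995 mod 8 = 3, (2/995) = -1; sign now -1; continue with (17/995)
flip (17/995) -> (995/17): both odd, 17 mod 4 = 1, 995 mod 4 = 3, so the flip contributes +1; sign now -1
(995/17): 995 mod 17 = 9, so (995/17) = (9/17)
flip (9/17) -> (17/9): both odd, 9 mod 4 = 1, 17 mod 4 = 1, so the flip contributes +1; sign now -1
(17/9): 17 mod 9 = 8, so (17/9) = (8/9)
factor out 2^3: 8 = 2^3·1; with 9 mod 8 = 1, (2/9) = +1; sign now -1; continue with (1/9)
reached (1/9) = 1, so the symbol is -1

-1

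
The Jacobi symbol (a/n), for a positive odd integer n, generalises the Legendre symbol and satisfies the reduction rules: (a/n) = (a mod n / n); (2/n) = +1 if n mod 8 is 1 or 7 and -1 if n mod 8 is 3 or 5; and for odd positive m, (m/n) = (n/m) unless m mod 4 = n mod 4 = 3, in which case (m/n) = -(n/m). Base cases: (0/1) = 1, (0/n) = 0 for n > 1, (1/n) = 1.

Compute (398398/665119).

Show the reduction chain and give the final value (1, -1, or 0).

398398 = 2^1·199199; (2/665119) = +1 since 665119 mod 8 = 7, so (398398/665119) = (+1)^1·(199199/665119); sign now +1
reciprocity: (199199/665119) = -1·(665119/199199) since 199199 mod 4 = 3, 665119 mod 4 = 3; sign now -1
(665119/199199) = (67522/199199)   [reduce mod 199199]
67522 = 2^1·33761; (2/199199) = +1 since 199199 mod 8 = 7, so (67522/199199) = (+1)^1·(33761/199199); sign now -1
reciprocity: (33761/199199) = +1·(199199/33761) since 33761 mod 4 = 1, 199199 mod 4 = 3; sign now -1
(199199/33761) = (30394/33761)   [reduce mod 33761]
30394 = 2^1·15197; (2/33761) = +1 since 33761 mod 8 = 1, so (30394/33761) = (+1)^1·(15197/33761); sign now -1
reciprocity: (15197/33761) = +1·(33761/15197) since 15197 mod 4 = 1, 33761 mod 4 = 1; sign now -1
(33761/15197) = (3367/15197)   [reduce mod 15197]
reciprocity: (3367/15197) = +1·(15197/3367) since 3367 mod 4 = 3, 15197 mod 4 = 1; sign now -1
(15197/3367) = (1729/3367)   [reduce mod 3367]
reciprocity: (1729/3367) = +1·(3367/1729) since 1729 mod 4 = 1, 3367 mod 4 = 3; sign now -1
(3367/1729) = (1638/1729)   [reduce mod 1729]
1638 = 2^1·819; (2/1729) = +1 since 1729 mod 8 = 1, so (1638/1729) = (+1)^1·(819/1729); sign now -1
reciprocity: (819/1729) = +1·(1729/819) since 819 mod 4 = 3, 1729 mod 4 = 1; sign now -1
(1729/819) = (91/819)   [reduce mod 819]
reciprocity: (91/819) = -1·(819/91) since 91 mod 4 = 3, 819 mod 4 = 3; sign now +1
(819/91) = (0/91)   [reduce mod 91]
(0/91) = 0   [gcd(a, n) > 1]; final value = 0

0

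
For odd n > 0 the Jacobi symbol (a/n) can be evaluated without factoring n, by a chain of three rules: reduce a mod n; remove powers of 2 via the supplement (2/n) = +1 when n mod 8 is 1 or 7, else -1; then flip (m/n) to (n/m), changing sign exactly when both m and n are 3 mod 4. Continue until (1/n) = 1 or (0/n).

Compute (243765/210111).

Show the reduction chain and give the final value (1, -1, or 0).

(243765/210111) = (33654/210111)   [reduce mod 210111]
33654 = 2^1·16827; (2/210111) = +1 since 210111 mod 8 = 7, so (33654/210111) = (+1)^1·(16827/210111); sign now +1
reciprocity: (16827/210111) = -1·(210111/16827) since 16827 mod 4 = 3, 210111 mod 4 = 3; sign now -1
(210111/16827) = (8187/16827)   [reduce mod 16827]
reciprocity: (8187/16827) = -1·(16827/8187) since 8187 mod 4 = 3, 16827 mod 4 = 3; sign now +1
(16827/8187) = (453/8187)   [reduce mod 8187]
reciprocity: (453/8187) = +1·(8187/453) since 453 mod 4 = 1, 8187 mod 4 = 3; sign now +1
(8187/453) = (33/453)   [reduce mod 453]
reciprocity: (33/453) = +1·(453/33) since 33 mod 4 = 1, 453 mod 4 = 1; sign now +1
(453/33) = (24/33)   [reduce mod 33]
24 = 2^3·3; (2/33) = +1 since 33 mod 8 = 1, so (24/33) = (+1)^3·(3/33); sign now +1
reciprocity: (3/33) = +1·(33/3) since 3 mod 4 = 3, 33 mod 4 = 1; sign now +1
(33/3) = (0/3)   [reduce mod 3]
(0/3) = 0   [gcd(a, n) > 1]; final value = 0

0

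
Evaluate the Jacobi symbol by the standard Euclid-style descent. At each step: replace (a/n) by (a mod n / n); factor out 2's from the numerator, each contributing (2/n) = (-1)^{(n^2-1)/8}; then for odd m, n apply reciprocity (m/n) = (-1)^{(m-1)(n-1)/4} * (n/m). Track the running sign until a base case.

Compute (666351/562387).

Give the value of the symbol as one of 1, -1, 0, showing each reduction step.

0

(666351/562387): 666351 mod 562387 = 103964, so (666351/562387) = (103964/562387)
factor out 2^2: 103964 = 2^2·25991; with 562387 mod 8 = 3, (2/562387) = -1; sign now +1; continue with (25991/562387)
flip (25991/562387) -> (562387/25991): both odd, 25991 mod 4 = 3, 562387 mod 4 = 3, so the flip contributes -1; sign now -1
(562387/25991): 562387 mod 25991 = 16576, so (562387/25991) = (16576/25991)
factor out 2^6: 16576 = 2^6·259; with 25991 mod 8 = 7, (2/25991) = +1; sign now -1; continue with (259/25991)
flip (259/25991) -> (25991/259): both odd, 259 mod 4 = 3, 25991 mod 4 = 3, so the flip contributes -1; sign now +1
(25991/259): 25991 mod 259 = 91, so (25991/259) = (91/259)
flip (91/259) -> (259/91): both odd, 91 mod 4 = 3, 259 mod 4 = 3, so the flip contributes -1; sign now -1
(259/91): 259 mod 91 = 77, so (259/91) = (77/91)
flip (77/91) -> (91/77): both odd, 77 mod 4 = 1, 91 mod 4 = 3, so the flip contributes +1; sign now -1
(91/77): 91 mod 77 = 14, so (91/77) = (14/77)
factor out 2^1: 14 = 2^1·7; with 77 mod 8 = 5, (2/77) = -1; sign now +1; continue with (7/77)
flip (7/77) -> (77/7): both odd, 7 mod 4 = 3, 77 mod 4 = 1, so the flip contributes +1; sign now +1
(77/7): 77 mod 7 = 0, so (77/7) = (0/7)
reached (0/7); gcd(a, n) > 1, so (0/7) = 0 and the symbol is 0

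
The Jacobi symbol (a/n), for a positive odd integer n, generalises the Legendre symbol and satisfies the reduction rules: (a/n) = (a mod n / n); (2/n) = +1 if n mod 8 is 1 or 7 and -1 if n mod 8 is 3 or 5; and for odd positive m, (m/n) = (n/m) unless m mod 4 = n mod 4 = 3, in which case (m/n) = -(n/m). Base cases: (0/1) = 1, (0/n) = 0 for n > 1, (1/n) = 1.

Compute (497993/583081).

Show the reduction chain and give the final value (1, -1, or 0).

flip (497993/583081) -> (583081/497993): both odd, 497993 mod 4 = 1, 583081 mod 4 = 1, so the flip contributes +1; sign now +1
(583081/497993): 583081 mod 497993 = 85088, so (583081/497993) = (85088/497993)
factor out 2^5: 85088 = 2^5·2659; with 497993 mod 8 = 1, (2/497993) = +1; sign now +1; continue with (2659/497993)
flip (2659/497993) -> (497993/2659): both odd, 2659 mod 4 = 3, 497993 mod 4 = 1, so the flip contributes +1; sign now +1
(497993/2659): 497993 mod 2659 = 760, so (497993/2659) = (760/2659)
factor out 2^3: 760 = 2^3·95; with 2659 mod 8 = 3, (2/2659) = -1; sign now -1; continue with (95/2659)
flip (95/2659) -> (2659/95): both odd, 95 mod 4 = 3, 2659 mod 4 = 3, so the flip contributes -1; sign now +1
(2659/95): 2659 mod 95 = 94, so (2659/95) = (94/95)
factor out 2^1: 94 = 2^1·47; with 95 mod 8 = 7, (2/95) = +1; sign now +1; continue with (47/95)
flip (47/95) -> (95/47): both odd, 47 mod 4 = 3, 95 mod 4 = 3, so the flip contributes -1; sign now -1
(95/47): 95 mod 47 = 1, so (95/47) = (1/47)
reached (1/47) = 1, so the symbol is -1

-1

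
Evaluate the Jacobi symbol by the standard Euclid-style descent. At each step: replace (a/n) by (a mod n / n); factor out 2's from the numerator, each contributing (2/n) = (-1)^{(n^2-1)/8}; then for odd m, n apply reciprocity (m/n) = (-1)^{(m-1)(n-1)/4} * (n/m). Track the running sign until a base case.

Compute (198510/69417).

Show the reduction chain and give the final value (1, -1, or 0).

0

(198510/69417) = (59676/69417)   [reduce mod 69417]
59676 = 2^2·14919; (2/69417) = +1 since 69417 mod 8 = 1, so (59676/69417) = (+1)^2·(14919/69417); sign now +1
reciprocity: (14919/69417) = +1·(69417/14919) since 14919 mod 4 = 3, 69417 mod 4 = 1; sign now +1
(69417/14919) = (9741/14919)   [reduce mod 14919]
reciprocity: (9741/14919) = +1·(14919/9741) since 9741 mod 4 = 1, 14919 mod 4 = 3; sign now +1
(14919/9741) = (5178/9741)   [reduce mod 9741]
5178 = 2^1·2589; (2/9741) = -1 since 9741 mod 8 = 5, so (5178/9741) = (-1)^1·(2589/9741); sign now -1
reciprocity: (2589/9741) = +1·(9741/2589) since 2589 mod 4 = 1, 9741 mod 4 = 1; sign now -1
(9741/2589) = (1974/2589)   [reduce mod 2589]
1974 = 2^1·987; (2/2589) = -1 since 2589 mod 8 = 5, so (1974/2589) = (-1)^1·(987/2589); sign now +1
reciprocity: (987/2589) = +1·(2589/987) since 987 mod 4 = 3, 2589 mod 4 = 1; sign now +1
(2589/987) = (615/987)   [reduce mod 987]
reciprocity: (615/987) = -1·(987/615) since 615 mod 4 = 3, 987 mod 4 = 3; sign now -1
(987/615) = (372/615)   [reduce mod 615]
372 = 2^2·93; (2/615) = +1 since 615 mod 8 = 7, so (372/615) = (+1)^2·(93/615); sign now -1
reciprocity: (93/615) = +1·(615/93) since 93 mod 4 = 1, 615 mod 4 = 3; sign now -1
(615/93) = (57/93)   [reduce mod 93]
reciprocity: (57/93) = +1·(93/57) since 57 mod 4 = 1, 93 mod 4 = 1; sign now -1
(93/57) = (36/57)   [reduce mod 57]
36 = 2^2·9; (2/57) = +1 since 57 mod 8 = 1, so (36/57) = (+1)^2·(9/57); sign now -1
reciprocity: (9/57) = +1·(57/9) since 9 mod 4 = 1, 57 mod 4 = 1; sign now -1
(57/9) = (3/9)   [reduce mod 9]
reciprocity: (3/9) = +1·(9/3) since 3 mod 4 = 3, 9 mod 4 = 1; sign now -1
(9/3) = (0/3)   [reduce mod 3]
(0/3) = 0   [gcd(a, n) > 1]; final value = 0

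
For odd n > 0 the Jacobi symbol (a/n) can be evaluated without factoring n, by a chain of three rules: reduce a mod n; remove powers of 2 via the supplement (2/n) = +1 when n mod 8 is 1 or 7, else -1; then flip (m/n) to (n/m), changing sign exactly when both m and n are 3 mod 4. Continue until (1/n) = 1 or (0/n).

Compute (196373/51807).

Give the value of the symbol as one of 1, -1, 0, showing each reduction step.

(196373/51807): 196373 mod 51807 = 40952, so (196373/51807) = (40952/51807)
factor out 2^3: 40952 = 2^3·5119; with 51807 mod 8 = 7, (2/51807) = +1; sign now +1; continue with (5119/51807)
flip (5119/51807) -> (51807/5119): both odd, 5119 mod 4 = 3, 51807 mod 4 = 3, so the flip contributes -1; sign now -1
(51807/5119): 51807 mod 5119 = 617, so (51807/5119) = (617/5119)
flip (617/5119) -> (5119/617): both odd, 617 mod 4 = 1, 5119 mod 4 = 3, so the flip contributes +1; sign now -1
(5119/617): 5119 mod 617 = 183, so (5119/617) = (183/617)
flip (183/617) -> (617/183): both odd, 183 mod 4 = 3, 617 mod 4 = 1, so the flip contributes +1; sign now -1
(617/183): 617 mod 183 = 68, so (617/183) = (68/183)
factor out 2^2: 68 = 2^2·17; with 183 mod 8 = 7, (2/183) = +1; sign now -1; continue with (17/183)
flip (17/183) -> (183/17): both odd, 17 mod 4 = 1, 183 mod 4 = 3, so the flip contributes +1; sign now -1
(183/17): 183 mod 17 = 13, so (183/17) = (13/17)
flip (13/17) -> (17/13): both odd, 13 mod 4 = 1, 17 mod 4 = 1, so the flip contributes +1; sign now -1
(17/13): 17 mod 13 = 4, so (17/13) = (4/13)
factor out 2^2: 4 = 2^2·1; with 13 mod 8 = 5, (2/13) = -1; sign now -1; continue with (1/13)
reached (1/13) = 1, so the symbol is -1

-1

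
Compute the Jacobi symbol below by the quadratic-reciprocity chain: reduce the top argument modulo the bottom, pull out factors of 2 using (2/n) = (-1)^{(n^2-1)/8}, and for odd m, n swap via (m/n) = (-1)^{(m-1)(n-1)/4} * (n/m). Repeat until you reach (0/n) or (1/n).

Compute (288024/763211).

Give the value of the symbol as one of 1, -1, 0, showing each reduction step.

288024 = 2^3·36003; (2/763211) = -1 since 763211 mod 8 = 3, so (288024/763211) = (-1)^3·(36003/763211); sign now -1
reciprocity: (36003/763211) = -1·(763211/36003) since 36003 mod 4 = 3, 763211 mod 4 = 3; sign now +1
(763211/36003) = (7148/36003)   [reduce mod 36003]
7148 = 2^2·1787; (2/36003) = -1 since 36003 mod 8 = 3, so (7148/36003) = (-1)^2·(1787/36003); sign now +1
reciprocity: (1787/36003) = -1·(36003/1787) since 1787 mod 4 = 3, 36003 mod 4 = 3; sign now -1
(36003/1787) = (263/1787)   [reduce mod 1787]
reciprocity: (263/1787) = -1·(1787/263) since 263 mod 4 = 3, 1787 mod 4 = 3; sign now +1
(1787/263) = (209/263)   [reduce mod 263]
reciprocity: (209/263) = +1·(263/209) since 209 mod 4 = 1, 263 mod 4 = 3; sign now +1
(263/209) = (54/209)   [reduce mod 209]
54 = 2^1·27; (2/209) = +1 since 209 mod 8 = 1, so (54/209) = (+1)^1·(27/209); sign now +1
reciprocity: (27/209) = +1·(209/27) since 27 mod 4 = 3, 209 mod 4 = 1; sign now +1
(209/27) = (20/27)   [reduce mod 27]
20 = 2^2·5; (2/27) = -1 since 27 mod 8 = 3, so (20/27) = (-1)^2·(5/27); sign now +1
reciprocity: (5/27) = +1·(27/5) since 5 mod 4 = 1, 27 mod 4 = 3; sign now +1
(27/5) = (2/5)   [reduce mod 5]
2 = 2^1·1; (2/5) = -1 since 5 mod 8 = 5, so (2/5) = (-1)^1·(1/5); sign now -1
(1/5) = 1; final value = sign = -1

-1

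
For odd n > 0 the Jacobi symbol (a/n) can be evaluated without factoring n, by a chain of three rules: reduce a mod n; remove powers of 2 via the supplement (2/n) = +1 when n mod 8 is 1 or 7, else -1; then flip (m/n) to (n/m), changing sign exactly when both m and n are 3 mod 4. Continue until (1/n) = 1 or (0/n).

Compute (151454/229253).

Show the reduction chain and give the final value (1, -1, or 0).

151454 = 2^1·75727; (2/229253) = -1 since 229253 mod 8 = 5, so (151454/229253) = (-1)^1·(75727/229253); sign now -1
reciprocity: (75727/229253) = +1·(229253/75727) since 75727 mod 4 = 3, 229253 mod 4 = 1; sign now -1
(229253/75727) = (2072/75727)   [reduce mod 75727]
2072 = 2^3·259; (2/75727) = +1 since 75727 mod 8 = 7, so (2072/75727) = (+1)^3·(259/75727); sign now -1
reciprocity: (259/75727) = -1·(75727/259) since 259 mod 4 = 3, 75727 mod 4 = 3; sign now +1
(75727/259) = (99/259)   [reduce mod 259]
reciprocity: (99/259) = -1·(259/99) since 99 mod 4 = 3, 259 mod 4 = 3; sign now -1
(259/99) = (61/99)   [reduce mod 99]
reciprocity: (61/99) = +1·(99/61) since 61 mod 4 = 1, 99 mod 4 = 3; sign now -1
(99/61) = (38/61)   [reduce mod 61]
38 = 2^1·19; (2/61) = -1 since 61 mod 8 = 5, so (38/61) = (-1)^1·(19/61); sign now +1
reciprocity: (19/61) = +1·(61/19) since 19 mod 4 = 3, 61 mod 4 = 1; sign now +1
(61/19) = (4/19)   [reduce mod 19]
4 = 2^2·1; (2/19) = -1 since 19 mod 8 = 3, so (4/19) = (-1)^2·(1/19); sign now +1
(1/19) = 1; final value = sign = +1

1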